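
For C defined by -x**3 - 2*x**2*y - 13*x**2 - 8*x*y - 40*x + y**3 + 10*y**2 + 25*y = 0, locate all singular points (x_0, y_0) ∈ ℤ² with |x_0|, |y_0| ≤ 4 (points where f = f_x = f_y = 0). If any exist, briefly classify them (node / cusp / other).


Singular points: {(-2, -3)}; classification: node.

Compute partial derivatives:
  f_x = -3*x**2 - 4*x*y - 26*x - 8*y - 40.
  f_y = -2*x**2 - 8*x + 3*y**2 + 20*y + 25.
Scan x_0 ∈ {−4, ..., 4}. For each x_0, f_y(x_0, y) is a polynomial in y; find its integer roots y ∈ {−4, ..., 4}, then test f_x and f at those candidates.
  x = -4: f_y(-4, y) = 3*y**2 + 20*y + 25; no integer root y with |y| ≤ 4.
  x = -3: f_y(-3, y) = 3*y**2 + 20*y + 31; no integer root y with |y| ≤ 4.
  x = -2: f_y(-2, y) = 3*y**2 + 20*y + 33; vanishes at y ∈ {-3}. (-2, -3): f_x = 0, f = 0 — SINGULAR.
  x = -1: f_y(-1, y) = 3*y**2 + 20*y + 31; no integer root y with |y| ≤ 4.
  x = 0: f_y(0, y) = 3*y**2 + 20*y + 25; no integer root y with |y| ≤ 4.
  x = 1: f_y(1, y) = 3*y**2 + 20*y + 15; no integer root y with |y| ≤ 4.
  x = 2: f_y(2, y) = 3*y**2 + 20*y + 1; no integer root y with |y| ≤ 4.
  x = 3: f_y(3, y) = 3*y**2 + 20*y - 17; no integer root y with |y| ≤ 4.
  x = 4: f_y(4, y) = 3*y**2 + 20*y - 39; no integer root y with |y| ≤ 4.
Only singular point on the grid: (-2, -3).
Classify: substitute x = -2 + u, y = -3 + v and expand: f = -u**3 - 2*u**2*v - u**2 + v**3 + v**2.
No constant or linear terms (consistent with a singular point). Quadratic part: -u**2 + v**2. Cubic part: -u**3 - 2*u**2*v + v**3.
The quadratic part v**2 - u**2 = (v − u)(v + u) splits into two distinct linear factors, so there are two distinct tangent lines y − -3 = ±(x − -2) — this is a node (ordinary double point).
Classification: node.


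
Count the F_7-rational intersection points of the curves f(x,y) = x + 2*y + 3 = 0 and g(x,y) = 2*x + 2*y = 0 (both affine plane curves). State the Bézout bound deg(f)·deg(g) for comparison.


Common zeros: {(3, 4)}; count = 1; Bézout bound = 1.

deg(f) = 1, deg(g) = 1, so Bézout bound = 1.
Scan x ∈ F_7. For each x, list the y ∈ F_7 with f(x, y) ≡ 0 and those with g(x, y) ≡ 0 (mod 7); the common zeros in that column are the intersection.
  x = 0: f ≡ 0 at y ∈ {2}; g ≡ 0 at y ∈ {0}; common: ∅.
  x = 1: f ≡ 0 at y ∈ {5}; g ≡ 0 at y ∈ {6}; common: ∅.
  x = 2: f ≡ 0 at y ∈ {1}; g ≡ 0 at y ∈ {5}; common: ∅.
  x = 3: f ≡ 0 at y ∈ {4}; g ≡ 0 at y ∈ {4}; common: {4}.
  x = 4: f ≡ 0 at y ∈ {0}; g ≡ 0 at y ∈ {3}; common: ∅.
  x = 5: f ≡ 0 at y ∈ {3}; g ≡ 0 at y ∈ {2}; common: ∅.
  x = 6: f ≡ 0 at y ∈ {6}; g ≡ 0 at y ∈ {1}; common: ∅.
Collecting: common zeros = {(3, 4)}, so the count is 1.
Comparison with the Bézout bound: 1 ≤ 1 = deg(f)·deg(g), as expected for curves with no common component (the bound is attained).


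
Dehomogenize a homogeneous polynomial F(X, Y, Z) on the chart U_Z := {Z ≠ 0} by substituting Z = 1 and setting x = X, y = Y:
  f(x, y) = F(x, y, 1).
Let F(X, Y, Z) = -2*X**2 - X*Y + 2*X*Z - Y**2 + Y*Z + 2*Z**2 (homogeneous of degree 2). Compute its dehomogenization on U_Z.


f(x, y) = -2*x**2 - x*y + 2*x - y**2 + y + 2

On U_Z we set Z = 1. Each monomial c·X^i·Y^j·Z^k in F becomes c·x^i·y^j·1^k = c·x^i·y^j.
Substituting Z = 1: F(X, Y, 1) = -2*x**2 - x*y + 2*x - y**2 + y + 2.
Note: deg(f) ≤ deg(F) = 2; strict inequality happens when F is divisible by Z (lost terms).


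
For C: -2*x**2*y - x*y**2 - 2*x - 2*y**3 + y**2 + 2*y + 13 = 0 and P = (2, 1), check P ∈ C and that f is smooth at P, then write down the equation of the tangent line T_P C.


Tangent line at P: -11*x - 14*y + 36 = 0.

Step 1: f(2, 1) = 0, so P lies on C.
Step 2: partial derivatives
  f_x(x, y) = -4*x*y - y**2 - 2, f_y(x, y) = -2*x**2 - 2*x*y - 6*y**2 + 2*y + 2.
  f_x(P) = -11, f_y(P) = -14 (gradient nonzero, so P is smooth).
Step 3: tangent line at P: -11·(x − 2) + -14·(y − 1) = 0.
Expanding: -11*x - 14*y + 36 = 0.


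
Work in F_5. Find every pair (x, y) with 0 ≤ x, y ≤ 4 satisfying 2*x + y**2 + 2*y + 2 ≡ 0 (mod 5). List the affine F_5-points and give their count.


Affine F_5-points: {(0, 1), (0, 2), (2, 4), (4, 0), (4, 3)}; count = 5.

For each of the 25 pairs (x, y) ∈ F_5², evaluate f(x, y) mod 5. Record the zeros.
  x = 0: [0↦2, 1↦0, 2↦0, 3↦2, 4↦1]  zeros at y ∈ {1, 2}
  x = 1: [0↦4, 1↦2, 2↦2, 3↦4, 4↦3]  zeros at y ∈ ∅
  x = 2: [0↦1, 1↦4, 2↦4, 3↦1, 4↦0]  zeros at y ∈ {4}
  x = 3: [0↦3, 1↦1, 2↦1, 3↦3, 4↦2]  zeros at y ∈ ∅
  x = 4: [0↦0, 1↦3, 2↦3, 3↦0, 4↦4]  zeros at y ∈ {0, 3}
Collecting zeros: affine points = {(0, 1), (0, 2), (2, 4), (4, 0), (4, 3)}.
Total count |C(F_5)_aff| = 5.


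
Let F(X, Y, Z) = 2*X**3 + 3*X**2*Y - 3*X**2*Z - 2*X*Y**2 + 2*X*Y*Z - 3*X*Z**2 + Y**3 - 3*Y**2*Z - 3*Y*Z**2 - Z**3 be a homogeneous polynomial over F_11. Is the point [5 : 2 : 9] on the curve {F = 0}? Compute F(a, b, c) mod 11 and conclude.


F(5,2,9) ≡ 8 (mod 11); P is NOT on the curve.

Evaluate F(5, 2, 9) term-by-term (mod 11).
  2*X**3 ↦ 2·125·1·1 = 250
  3*X**2*Y ↦ 3·25·2·1 = 150
  -3*X**2*Z ↦ -3·25·1·9 = -675
  -2*X*Y**2 ↦ -2·5·4·1 = -40
  2*X*Y*Z ↦ 2·5·2·9 = 180
  -3*X*Z**2 ↦ -3·5·1·81 = -1215
  Y**3 ↦ 1·1·8·1 = 8
  -3*Y**2*Z ↦ -3·1·4·9 = -108
  -3*Y*Z**2 ↦ -3·1·2·81 = -486
  -Z**3 ↦ -1·1·1·729 = -729
Sum: F(5, 2, 9) = (250) + (150) + (-675) + (-40) + (180) + (-1215) + (8) + (-108) + (-486) + (-729) = -2665.
Reducing mod 11: -2665 ≡ 8 (mod 11).
Since F(a, b, c) ≡ 8 ≠ 0 (mod 11), P does NOT lie on the curve.


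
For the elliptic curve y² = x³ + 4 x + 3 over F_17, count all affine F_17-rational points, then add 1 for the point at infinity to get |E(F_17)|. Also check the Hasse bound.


Affine points = {(1, 5), (1, 12), (2, 6), (2, 11), (3, 5), (3, 12), (4, 7), (4, 10), (7, 0), (11, 1), (11, 16), (13, 5), (13, 12), (14, 7), (14, 10), (15, 2), (15, 15), (16, 7), (16, 10)}; affine count = 19; |E(F_17)| = 20.

Discriminant check: Δ ∝ 4a³ + 27b² = 4·4³ + 27·3² = 4·64 + 27·9 ≡ 6 (mod 17). Nonzero ⇒ E is nonsingular.
For each x ∈ F_17, compute rhs = x³ + 4·x + 3 mod 17, then count y ∈ F_17 with y² ≡ rhs.
  x = 0: rhs = 3, matching y values: none (0 points).
  x = 1: rhs = 8, matching y values: 5, 12 (2 points).
  x = 2: rhs = 2, matching y values: 6, 11 (2 points).
  x = 3: rhs = 8, matching y values: 5, 12 (2 points).
  x = 4: rhs = 15, matching y values: 7, 10 (2 points).
  x = 5: rhs = 12, matching y values: none (0 points).
  x = 6: rhs = 5, matching y values: none (0 points).
  x = 7: rhs = 0, matching y values: 0 (1 points).
  x = 8: rhs = 3, matching y values: none (0 points).
  x = 9: rhs = 3, matching y values: none (0 points).
  x = 10: rhs = 6, matching y values: none (0 points).
  x = 11: rhs = 1, matching y values: 1, 16 (2 points).
  x = 12: rhs = 11, matching y values: none (0 points).
  x = 13: rhs = 8, matching y values: 5, 12 (2 points).
  x = 14: rhs = 15, matching y values: 7, 10 (2 points).
  x = 15: rhs = 4, matching y values: 2, 15 (2 points).
  x = 16: rhs = 15, matching y values: 7, 10 (2 points).
Total affine count: 19.
Full point count |E(F_17)| = 19 + 1 = 20.
Hasse bound: |20 − (17+1)| = |2| = 2 ≤ 2√17 ≈ 8.2462 ✓.


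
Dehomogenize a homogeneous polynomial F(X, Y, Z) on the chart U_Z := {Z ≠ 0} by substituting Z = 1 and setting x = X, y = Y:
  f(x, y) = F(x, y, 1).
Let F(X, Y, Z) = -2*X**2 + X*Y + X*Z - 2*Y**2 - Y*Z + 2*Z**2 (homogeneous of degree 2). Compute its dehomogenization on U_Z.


f(x, y) = -2*x**2 + x*y + x - 2*y**2 - y + 2

On U_Z we set Z = 1. Each monomial c·X^i·Y^j·Z^k in F becomes c·x^i·y^j·1^k = c·x^i·y^j.
Substituting Z = 1: F(X, Y, 1) = -2*x**2 + x*y + x - 2*y**2 - y + 2.
Note: deg(f) ≤ deg(F) = 2; strict inequality happens when F is divisible by Z (lost terms).


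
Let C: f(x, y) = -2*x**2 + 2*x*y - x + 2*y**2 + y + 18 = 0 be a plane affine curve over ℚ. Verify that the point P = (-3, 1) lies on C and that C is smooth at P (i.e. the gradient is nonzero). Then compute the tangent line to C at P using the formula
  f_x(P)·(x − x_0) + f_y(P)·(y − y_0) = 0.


Tangent line at P: 13*x - y + 40 = 0.

Step 1: f(-3, 1) = 0, so P lies on C.
Step 2: partial derivatives
  f_x(x, y) = -4*x + 2*y - 1, f_y(x, y) = 2*x + 4*y + 1.
  f_x(P) = 13, f_y(P) = -1 (gradient nonzero, so P is smooth).
Step 3: tangent line at P: 13·(x − -3) + -1·(y − 1) = 0.
Expanding: 13*x - y + 40 = 0.


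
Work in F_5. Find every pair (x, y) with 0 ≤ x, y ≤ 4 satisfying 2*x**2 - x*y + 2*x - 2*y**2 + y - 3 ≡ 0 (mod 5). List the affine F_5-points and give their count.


Affine F_5-points: {(4, 3)}; count = 1.

For each of the 25 pairs (x, y) ∈ F_5², evaluate f(x, y) mod 5. Record the zeros.
  x = 0: [0↦2, 1↦1, 2↦1, 3↦2, 4↦4]  zeros at y ∈ ∅
  x = 1: [0↦1, 1↦4, 2↦3, 3↦3, 4↦4]  zeros at y ∈ ∅
  x = 2: [0↦4, 1↦1, 2↦4, 3↦3, 4↦3]  zeros at y ∈ ∅
  x = 3: [0↦1, 1↦2, 2↦4, 3↦2, 4↦1]  zeros at y ∈ ∅
  x = 4: [0↦2, 1↦2, 2↦3, 3↦0, 4↦3]  zeros at y ∈ {3}
Collecting zeros: affine points = {(4, 3)}.
Total count |C(F_5)_aff| = 1.


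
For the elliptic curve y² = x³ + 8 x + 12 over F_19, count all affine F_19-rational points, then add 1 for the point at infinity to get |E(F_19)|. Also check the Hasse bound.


Affine points = {(2, 6), (2, 13), (3, 5), (3, 14), (5, 5), (5, 14), (10, 3), (10, 16), (11, 5), (11, 14), (15, 7), (15, 12), (17, 8), (17, 11)}; affine count = 14; |E(F_19)| = 15.

Discriminant check: Δ ∝ 4a³ + 27b² = 4·8³ + 27·12² = 4·512 + 27·144 ≡ 8 (mod 19). Nonzero ⇒ E is nonsingular.
For each x ∈ F_19, compute rhs = x³ + 8·x + 12 mod 19, then count y ∈ F_19 with y² ≡ rhs.
  x = 0: rhs = 12, matching y values: none (0 points).
  x = 1: rhs = 2, matching y values: none (0 points).
  x = 2: rhs = 17, matching y values: 6, 13 (2 points).
  x = 3: rhs = 6, matching y values: 5, 14 (2 points).
  x = 4: rhs = 13, matching y values: none (0 points).
  x = 5: rhs = 6, matching y values: 5, 14 (2 points).
  x = 6: rhs = 10, matching y values: none (0 points).
  x = 7: rhs = 12, matching y values: none (0 points).
  x = 8: rhs = 18, matching y values: none (0 points).
  x = 9: rhs = 15, matching y values: none (0 points).
  x = 10: rhs = 9, matching y values: 3, 16 (2 points).
  x = 11: rhs = 6, matching y values: 5, 14 (2 points).
  x = 12: rhs = 12, matching y values: none (0 points).
  x = 13: rhs = 14, matching y values: none (0 points).
  x = 14: rhs = 18, matching y values: none (0 points).
  x = 15: rhs = 11, matching y values: 7, 12 (2 points).
  x = 16: rhs = 18, matching y values: none (0 points).
  x = 17: rhs = 7, matching y values: 8, 11 (2 points).
  x = 18: rhs = 3, matching y values: none (0 points).
Total affine count: 14.
Full point count |E(F_19)| = 14 + 1 = 15.
Hasse bound: |15 − (19+1)| = |-5| = 5 ≤ 2√19 ≈ 8.7178 ✓.


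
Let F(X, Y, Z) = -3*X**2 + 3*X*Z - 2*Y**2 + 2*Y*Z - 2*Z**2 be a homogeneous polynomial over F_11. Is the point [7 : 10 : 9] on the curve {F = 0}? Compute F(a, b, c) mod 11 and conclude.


F(7,10,9) ≡ 3 (mod 11); P is NOT on the curve.

Evaluate F(7, 10, 9) term-by-term (mod 11).
  -3*X**2 ↦ -3·49·1·1 = -147
  3*X*Z ↦ 3·7·1·9 = 189
  -2*Y**2 ↦ -2·1·100·1 = -200
  2*Y*Z ↦ 2·1·10·9 = 180
  -2*Z**2 ↦ -2·1·1·81 = -162
Sum: F(7, 10, 9) = (-147) + (189) + (-200) + (180) + (-162) = -140.
Reducing mod 11: -140 ≡ 3 (mod 11).
Since F(a, b, c) ≡ 3 ≠ 0 (mod 11), P does NOT lie on the curve.


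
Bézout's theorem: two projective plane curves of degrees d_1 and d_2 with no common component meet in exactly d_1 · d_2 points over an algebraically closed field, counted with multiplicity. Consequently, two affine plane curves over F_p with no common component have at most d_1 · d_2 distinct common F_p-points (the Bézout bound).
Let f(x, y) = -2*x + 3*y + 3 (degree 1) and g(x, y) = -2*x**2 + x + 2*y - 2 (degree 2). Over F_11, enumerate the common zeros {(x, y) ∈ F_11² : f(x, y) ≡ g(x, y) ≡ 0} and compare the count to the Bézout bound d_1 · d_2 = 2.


Common zeros: {(1, 7), (2, 4)}; count = 2; Bézout bound = 2.

deg(f) = 1, deg(g) = 2, so Bézout bound = 2.
Scan x ∈ F_11. For each x, list the y ∈ F_11 with f(x, y) ≡ 0 and those with g(x, y) ≡ 0 (mod 11); the common zeros in that column are the intersection.
  x = 0: f ≡ 0 at y ∈ {10}; g ≡ 0 at y ∈ {1}; common: ∅.
  x = 1: f ≡ 0 at y ∈ {7}; g ≡ 0 at y ∈ {7}; common: {7}.
  x = 2: f ≡ 0 at y ∈ {4}; g ≡ 0 at y ∈ {4}; common: {4}.
  x = 3: f ≡ 0 at y ∈ {1}; g ≡ 0 at y ∈ {3}; common: ∅.
  x = 4: f ≡ 0 at y ∈ {9}; g ≡ 0 at y ∈ {4}; common: ∅.
  x = 5: f ≡ 0 at y ∈ {6}; g ≡ 0 at y ∈ {7}; common: ∅.
  x = 6: f ≡ 0 at y ∈ {3}; g ≡ 0 at y ∈ {1}; common: ∅.
  x = 7: f ≡ 0 at y ∈ {0}; g ≡ 0 at y ∈ {8}; common: ∅.
  x = 8: f ≡ 0 at y ∈ {8}; g ≡ 0 at y ∈ {6}; common: ∅.
  x = 9: f ≡ 0 at y ∈ {5}; g ≡ 0 at y ∈ {6}; common: ∅.
  x = 10: f ≡ 0 at y ∈ {2}; g ≡ 0 at y ∈ {8}; common: ∅.
Collecting: common zeros = {(1, 7), (2, 4)}, so the count is 2.
Comparison with the Bézout bound: 2 ≤ 2 = deg(f)·deg(g), as expected for curves with no common component (the bound is attained).


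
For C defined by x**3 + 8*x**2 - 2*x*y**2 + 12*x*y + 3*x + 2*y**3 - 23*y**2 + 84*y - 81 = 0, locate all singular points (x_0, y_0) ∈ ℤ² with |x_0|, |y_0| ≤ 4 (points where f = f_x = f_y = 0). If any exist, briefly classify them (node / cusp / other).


Singular points: {(-3, 3)}; classification: node.

Compute partial derivatives:
  f_x = 3*x**2 + 16*x - 2*y**2 + 12*y + 3.
  f_y = -4*x*y + 12*x + 6*y**2 - 46*y + 84.
Scan x_0 ∈ {−4, ..., 4}. For each x_0, f_y(x_0, y) is a polynomial in y; find its integer roots y ∈ {−4, ..., 4}, then test f_x and f at those candidates.
  x = -4: f_y(-4, y) = 6*y**2 - 30*y + 36; vanishes at y ∈ {2, 3}. (-4, 2): f_x = 3 ≠ 0; (-4, 3): f_x = 5 ≠ 0.
  x = -3: f_y(-3, y) = 6*y**2 - 34*y + 48; vanishes at y ∈ {3}. (-3, 3): f_x = 0, f = 0 — SINGULAR.
  x = -2: f_y(-2, y) = 6*y**2 - 38*y + 60; vanishes at y ∈ {3}. (-2, 3): f_x = 1 ≠ 0.
  x = -1: f_y(-1, y) = 6*y**2 - 42*y + 72; vanishes at y ∈ {3, 4}. (-1, 3): f_x = 8 ≠ 0; (-1, 4): f_x = 6 ≠ 0.
  x = 0: f_y(0, y) = 6*y**2 - 46*y + 84; vanishes at y ∈ {3}. (0, 3): f_x = 21 ≠ 0.
  x = 1: f_y(1, y) = 6*y**2 - 50*y + 96; vanishes at y ∈ {3}. (1, 3): f_x = 40 ≠ 0.
  x = 2: f_y(2, y) = 6*y**2 - 54*y + 108; vanishes at y ∈ {3}. (2, 3): f_x = 65 ≠ 0.
  x = 3: f_y(3, y) = 6*y**2 - 58*y + 120; vanishes at y ∈ {3}. (3, 3): f_x = 96 ≠ 0.
  x = 4: f_y(4, y) = 6*y**2 - 62*y + 132; vanishes at y ∈ {3}. (4, 3): f_x = 133 ≠ 0.
Only singular point on the grid: (-3, 3).
Classify: substitute x = -3 + u, y = 3 + v and expand: f = u**3 - u**2 - 2*u*v**2 + 2*v**3 + v**2.
No constant or linear terms (consistent with a singular point). Quadratic part: -u**2 + v**2. Cubic part: u**3 - 2*u*v**2 + 2*v**3.
The quadratic part v**2 - u**2 = (v − u)(v + u) splits into two distinct linear factors, so there are two distinct tangent lines y − 3 = ±(x − -3) — this is a node (ordinary double point).
Classification: node.


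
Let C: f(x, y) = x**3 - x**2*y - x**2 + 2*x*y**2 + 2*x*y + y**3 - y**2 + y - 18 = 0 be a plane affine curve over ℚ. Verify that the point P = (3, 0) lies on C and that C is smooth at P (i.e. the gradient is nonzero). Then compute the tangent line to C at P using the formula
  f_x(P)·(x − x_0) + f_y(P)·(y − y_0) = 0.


Tangent line at P: 21*x - 2*y - 63 = 0.

Step 1: f(3, 0) = 0, so P lies on C.
Step 2: partial derivatives
  f_x(x, y) = 3*x**2 - 2*x*y - 2*x + 2*y**2 + 2*y, f_y(x, y) = -x**2 + 4*x*y + 2*x + 3*y**2 - 2*y + 1.
  f_x(P) = 21, f_y(P) = -2 (gradient nonzero, so P is smooth).
Step 3: tangent line at P: 21·(x − 3) + -2·(y − 0) = 0.
Expanding: 21*x - 2*y - 63 = 0.


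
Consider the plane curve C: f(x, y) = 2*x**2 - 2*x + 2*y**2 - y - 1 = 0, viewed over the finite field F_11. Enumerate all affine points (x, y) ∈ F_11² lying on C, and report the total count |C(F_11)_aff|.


Affine F_11-points: {(0, 1), (0, 5), (1, 1), (1, 5), (3, 0), (3, 6), (4, 8), (4, 9), (8, 8), (8, 9), (9, 0), (9, 6)}; count = 12.

For each of the 121 pairs (x, y) ∈ F_11², evaluate f(x, y) mod 11. Record the zeros.
  x = 0: [0↦10, 1↦0, 2↦5, 3↦3, 4↦5, 5↦0, 6↦10, 7↦2, 8↦9, 9↦9, 10↦2]  zeros at y ∈ {1, 5}
  x = 1: [0↦10, 1↦0, 2↦5, 3↦3, 4↦5, 5↦0, 6↦10, 7↦2, 8↦9, 9↦9, 10↦2]  zeros at y ∈ {1, 5}
  x = 2: [0↦3, 1↦4, 2↦9, 3↦7, 4↦9, 5↦4, 6↦3, 7↦6, 8↦2, 9↦2, 10↦6]  zeros at y ∈ ∅
  x = 3: [0↦0, 1↦1, 2↦6, 3↦4, 4↦6, 5↦1, 6↦0, 7↦3, 8↦10, 9↦10, 10↦3]  zeros at y ∈ {0, 6}
  x = 4: [0↦1, 1↦2, 2↦7, 3↦5, 4↦7, 5↦2, 6↦1, 7↦4, 8↦0, 9↦0, 10↦4]  zeros at y ∈ {8, 9}
  x = 5: [0↦6, 1↦7, 2↦1, 3↦10, 4↦1, 5↦7, 6↦6, 7↦9, 8↦5, 9↦5, 10↦9]  zeros at y ∈ ∅
  x = 6: [0↦4, 1↦5, 2↦10, 3↦8, 4↦10, 5↦5, 6↦4, 7↦7, 8↦3, 9↦3, 10↦7]  zeros at y ∈ ∅
  x = 7: [0↦6, 1↦7, 2↦1, 3↦10, 4↦1, 5↦7, 6↦6, 7↦9, 8↦5, 9↦5, 10↦9]  zeros at y ∈ ∅
  x = 8: [0↦1, 1↦2, 2↦7, 3↦5, 4↦7, 5↦2, 6↦1, 7↦4, 8↦0, 9↦0, 10↦4]  zeros at y ∈ {8, 9}
  x = 9: [0↦0, 1↦1, 2↦6, 3↦4, 4↦6, 5↦1, 6↦0, 7↦3, 8↦10, 9↦10, 10↦3]  zeros at y ∈ {0, 6}
  x = 10: [0↦3, 1↦4, 2↦9, 3↦7, 4↦9, 5↦4, 6↦3, 7↦6, 8↦2, 9↦2, 10↦6]  zeros at y ∈ ∅
Collecting zeros: affine points = {(0, 1), (0, 5), (1, 1), (1, 5), (3, 0), (3, 6), (4, 8), (4, 9), (8, 8), (8, 9), (9, 0), (9, 6)}.
Total count |C(F_11)_aff| = 12.


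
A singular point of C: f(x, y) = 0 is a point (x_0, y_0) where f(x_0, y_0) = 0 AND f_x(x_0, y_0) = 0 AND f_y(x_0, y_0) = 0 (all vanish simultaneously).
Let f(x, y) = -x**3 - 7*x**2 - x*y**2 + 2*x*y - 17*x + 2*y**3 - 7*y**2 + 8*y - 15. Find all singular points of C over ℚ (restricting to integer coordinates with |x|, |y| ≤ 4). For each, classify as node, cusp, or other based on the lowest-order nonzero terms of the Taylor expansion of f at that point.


Singular points: {(-2, 1)}; classification: node.

Compute partial derivatives:
  f_x = -3*x**2 - 14*x - y**2 + 2*y - 17.
  f_y = -2*x*y + 2*x + 6*y**2 - 14*y + 8.
Scan x_0 ∈ {−4, ..., 4}. For each x_0, f_y(x_0, y) is a polynomial in y; find its integer roots y ∈ {−4, ..., 4}, then test f_x and f at those candidates.
  x = -4: f_y(-4, y) = 6*y**2 - 6*y; vanishes at y ∈ {0, 1}. (-4, 0): f_x = -9 ≠ 0; (-4, 1): f_x = -8 ≠ 0.
  x = -3: f_y(-3, y) = 6*y**2 - 8*y + 2; vanishes at y ∈ {1}. (-3, 1): f_x = -1 ≠ 0.
  x = -2: f_y(-2, y) = 6*y**2 - 10*y + 4; vanishes at y ∈ {1}. (-2, 1): f_x = 0, f = 0 — SINGULAR.
  x = -1: f_y(-1, y) = 6*y**2 - 12*y + 6; vanishes at y ∈ {1}. (-1, 1): f_x = -5 ≠ 0.
  x = 0: f_y(0, y) = 6*y**2 - 14*y + 8; vanishes at y ∈ {1}. (0, 1): f_x = -16 ≠ 0.
  x = 1: f_y(1, y) = 6*y**2 - 16*y + 10; vanishes at y ∈ {1}. (1, 1): f_x = -33 ≠ 0.
  x = 2: f_y(2, y) = 6*y**2 - 18*y + 12; vanishes at y ∈ {1, 2}. (2, 1): f_x = -56 ≠ 0; (2, 2): f_x = -57 ≠ 0.
  x = 3: f_y(3, y) = 6*y**2 - 20*y + 14; vanishes at y ∈ {1}. (3, 1): f_x = -85 ≠ 0.
  x = 4: f_y(4, y) = 6*y**2 - 22*y + 16; vanishes at y ∈ {1}. (4, 1): f_x = -120 ≠ 0.
Only singular point on the grid: (-2, 1).
Classify: substitute x = -2 + u, y = 1 + v and expand: f = -u**3 - u**2 - u*v**2 + 2*v**3 + v**2.
No constant or linear terms (consistent with a singular point). Quadratic part: -u**2 + v**2. Cubic part: -u**3 - u*v**2 + 2*v**3.
The quadratic part v**2 - u**2 = (v − u)(v + u) splits into two distinct linear factors, so there are two distinct tangent lines y − 1 = ±(x − -2) — this is a node (ordinary double point).
Classification: node.


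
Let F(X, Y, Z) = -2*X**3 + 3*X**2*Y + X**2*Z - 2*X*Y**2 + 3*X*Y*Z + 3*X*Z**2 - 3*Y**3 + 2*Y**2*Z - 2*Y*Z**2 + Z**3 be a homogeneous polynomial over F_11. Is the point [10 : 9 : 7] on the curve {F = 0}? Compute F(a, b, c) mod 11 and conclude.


F(10,9,7) ≡ 8 (mod 11); P is NOT on the curve.

Evaluate F(10, 9, 7) term-by-term (mod 11).
  -2*X**3 ↦ -2·1000·1·1 = -2000
  3*X**2*Y ↦ 3·100·9·1 = 2700
  X**2*Z ↦ 1·100·1·7 = 700
  -2*X*Y**2 ↦ -2·10·81·1 = -1620
  3*X*Y*Z ↦ 3·10·9·7 = 1890
  3*X*Z**2 ↦ 3·10·1·49 = 1470
  -3*Y**3 ↦ -3·1·729·1 = -2187
  2*Y**2*Z ↦ 2·1·81·7 = 1134
  -2*Y*Z**2 ↦ -2·1·9·49 = -882
  Z**3 ↦ 1·1·1·343 = 343
Sum: F(10, 9, 7) = (-2000) + (2700) + (700) + (-1620) + (1890) + (1470) + (-2187) + (1134) + (-882) + (343) = 1548.
Reducing mod 11: 1548 ≡ 8 (mod 11).
Since F(a, b, c) ≡ 8 ≠ 0 (mod 11), P does NOT lie on the curve.


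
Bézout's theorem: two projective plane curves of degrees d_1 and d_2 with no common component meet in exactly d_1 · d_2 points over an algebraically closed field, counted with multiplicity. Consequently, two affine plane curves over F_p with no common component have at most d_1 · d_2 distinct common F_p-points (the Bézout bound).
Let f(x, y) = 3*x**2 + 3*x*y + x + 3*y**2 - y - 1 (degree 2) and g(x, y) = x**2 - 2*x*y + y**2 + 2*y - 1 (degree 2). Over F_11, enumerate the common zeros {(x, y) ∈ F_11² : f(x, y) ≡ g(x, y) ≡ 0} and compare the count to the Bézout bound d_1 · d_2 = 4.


Common zeros: {(4, 7)}; count = 1; Bézout bound = 4.

deg(f) = 2, deg(g) = 2, so Bézout bound = 4.
Scan x ∈ F_11. For each x, list the y ∈ F_11 with f(x, y) ≡ 0 and those with g(x, y) ≡ 0 (mod 11); the common zeros in that column are the intersection.
  x = 0: f ≡ 0 at y ∈ ∅; g ≡ 0 at y ∈ ∅; common: ∅.
  x = 1: f ≡ 0 at y ∈ {5, 9}; g ≡ 0 at y ∈ {0}; common: ∅.
  x = 2: f ≡ 0 at y ∈ {3, 10}; g ≡ 0 at y ∈ {4, 9}; common: ∅.
  x = 3: f ≡ 0 at y ∈ ∅; g ≡ 0 at y ∈ ∅; common: ∅.
  x = 4: f ≡ 0 at y ∈ {4, 7}; g ≡ 0 at y ∈ {7, 10}; common: {7}.
  x = 5: f ≡ 0 at y ∈ ∅; g ≡ 0 at y ∈ {9, 10}; common: ∅.
  x = 6: f ≡ 0 at y ∈ {10}; g ≡ 0 at y ∈ {4, 6}; common: ∅.
  x = 7: f ≡ 0 at y ∈ {1, 7}; g ≡ 0 at y ∈ ∅; common: ∅.
  x = 8: f ≡ 0 at y ∈ {9}; g ≡ 0 at y ∈ ∅; common: ∅.
  x = 9: f ≡ 0 at y ∈ ∅; g ≡ 0 at y ∈ ∅; common: ∅.
  x = 10: f ≡ 0 at y ∈ {1, 4}; g ≡ 0 at y ∈ {0, 7}; common: ∅.
Collecting: common zeros = {(4, 7)}, so the count is 1.
Comparison with the Bézout bound: 1 ≤ 4 = deg(f)·deg(g), as expected for curves with no common component (the affine F_11-count falls short of the bound because intersections may lie at infinity, over extension fields, or carry multiplicity).


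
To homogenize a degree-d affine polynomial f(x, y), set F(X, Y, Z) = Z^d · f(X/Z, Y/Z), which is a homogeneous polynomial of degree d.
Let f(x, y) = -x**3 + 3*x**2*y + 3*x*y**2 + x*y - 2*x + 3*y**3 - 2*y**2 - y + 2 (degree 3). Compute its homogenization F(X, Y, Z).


F(X, Y, Z) = -X**3 + 3*X**2*Y + 3*X*Y**2 + X*Y*Z - 2*X*Z**2 + 3*Y**3 - 2*Y**2*Z - Y*Z**2 + 2*Z**3

deg(f) = 3.
Substitute x = X/Z, y = Y/Z into f, then multiply by Z^3.
  monomial -1·x^3·y^0 ↦ -1·X^3·Y^0·Z^0.
  monomial 3·x^2·y^1 ↦ 3·X^2·Y^1·Z^0.
  monomial 3·x^1·y^2 ↦ 3·X^1·Y^2·Z^0.
  monomial 1·x^1·y^1 ↦ 1·X^1·Y^1·Z^1.
  monomial -2·x^1·y^0 ↦ -2·X^1·Y^0·Z^2.
  monomial 3·x^0·y^3 ↦ 3·X^0·Y^3·Z^0.
  monomial -2·x^0·y^2 ↦ -2·X^0·Y^2·Z^1.
  monomial -1·x^0·y^1 ↦ -1·X^0·Y^1·Z^2.
  monomial 2·x^0·y^0 ↦ 2·X^0·Y^0·Z^3.
Collecting: F(X, Y, Z) = -X**3 + 3*X**2*Y + 3*X*Y**2 + X*Y*Z - 2*X*Z**2 + 3*Y**3 - 2*Y**2*Z - Y*Z**2 + 2*Z**3.


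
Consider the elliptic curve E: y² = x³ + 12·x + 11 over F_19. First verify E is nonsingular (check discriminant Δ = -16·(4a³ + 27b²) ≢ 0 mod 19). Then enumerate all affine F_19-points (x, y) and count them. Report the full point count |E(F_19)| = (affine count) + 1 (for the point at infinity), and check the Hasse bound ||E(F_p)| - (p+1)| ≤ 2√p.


Affine points = {(0, 7), (0, 12), (1, 9), (1, 10), (2, 9), (2, 10), (3, 6), (3, 13), (4, 3), (4, 16), (5, 5), (5, 14), (7, 1), (7, 18), (8, 7), (8, 12), (11, 7), (11, 12), (14, 4), (14, 15), (16, 9), (16, 10), (17, 6), (17, 13), (18, 6), (18, 13)}; affine count = 26; |E(F_19)| = 27.

Discriminant check: Δ ∝ 4a³ + 27b² = 4·12³ + 27·11² = 4·1728 + 27·121 ≡ 14 (mod 19). Nonzero ⇒ E is nonsingular.
For each x ∈ F_19, compute rhs = x³ + 12·x + 11 mod 19, then count y ∈ F_19 with y² ≡ rhs.
  x = 0: rhs = 11, matching y values: 7, 12 (2 points).
  x = 1: rhs = 5, matching y values: 9, 10 (2 points).
  x = 2: rhs = 5, matching y values: 9, 10 (2 points).
  x = 3: rhs = 17, matching y values: 6, 13 (2 points).
  x = 4: rhs = 9, matching y values: 3, 16 (2 points).
  x = 5: rhs = 6, matching y values: 5, 14 (2 points).
  x = 6: rhs = 14, matching y values: none (0 points).
  x = 7: rhs = 1, matching y values: 1, 18 (2 points).
  x = 8: rhs = 11, matching y values: 7, 12 (2 points).
  x = 9: rhs = 12, matching y values: none (0 points).
  x = 10: rhs = 10, matching y values: none (0 points).
  x = 11: rhs = 11, matching y values: 7, 12 (2 points).
  x = 12: rhs = 2, matching y values: none (0 points).
  x = 13: rhs = 8, matching y values: none (0 points).
  x = 14: rhs = 16, matching y values: 4, 15 (2 points).
  x = 15: rhs = 13, matching y values: none (0 points).
  x = 16: rhs = 5, matching y values: 9, 10 (2 points).
  x = 17: rhs = 17, matching y values: 6, 13 (2 points).
  x = 18: rhs = 17, matching y values: 6, 13 (2 points).
Total affine count: 26.
Full point count |E(F_19)| = 26 + 1 = 27.
Hasse bound: |27 − (19+1)| = |7| = 7 ≤ 2√19 ≈ 8.7178 ✓.


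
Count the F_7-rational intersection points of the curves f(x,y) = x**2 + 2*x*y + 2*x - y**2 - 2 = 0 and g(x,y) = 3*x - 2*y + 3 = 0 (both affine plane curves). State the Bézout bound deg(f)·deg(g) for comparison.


Common zeros: {(5, 2)}; count = 1; Bézout bound = 2.

deg(f) = 2, deg(g) = 1, so Bézout bound = 2.
Scan x ∈ F_7. For each x, list the y ∈ F_7 with f(x, y) ≡ 0 and those with g(x, y) ≡ 0 (mod 7); the common zeros in that column are the intersection.
  x = 0: f ≡ 0 at y ∈ ∅; g ≡ 0 at y ∈ {5}; common: ∅.
  x = 1: f ≡ 0 at y ∈ {4, 5}; g ≡ 0 at y ∈ {3}; common: ∅.
  x = 2: f ≡ 0 at y ∈ ∅; g ≡ 0 at y ∈ {1}; common: ∅.
  x = 3: f ≡ 0 at y ∈ {2, 4}; g ≡ 0 at y ∈ {6}; common: ∅.
  x = 4: f ≡ 0 at y ∈ ∅; g ≡ 0 at y ∈ {4}; common: ∅.
  x = 5: f ≡ 0 at y ∈ {1, 2}; g ≡ 0 at y ∈ {2}; common: {2}.
  x = 6: f ≡ 0 at y ∈ ∅; g ≡ 0 at y ∈ {0}; common: ∅.
Collecting: common zeros = {(5, 2)}, so the count is 1.
Comparison with the Bézout bound: 1 ≤ 2 = deg(f)·deg(g), as expected for curves with no common component (the affine F_7-count falls short of the bound because intersections may lie at infinity, over extension fields, or carry multiplicity).


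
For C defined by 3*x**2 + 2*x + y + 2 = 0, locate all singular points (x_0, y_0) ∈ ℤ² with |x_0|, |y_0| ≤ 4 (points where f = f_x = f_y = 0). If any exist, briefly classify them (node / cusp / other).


No singular points in the scanned grid; C is smooth there.

Compute partial derivatives:
  f_x = 6*x + 2.
  f_y = 1.
f_y = 1 is a nonzero constant, so f_y never vanishes: no point (x, y) can satisfy f = f_x = f_y = 0. In particular no (x, y) ∈ {−4, ..., 4}² is singular; the curve is smooth.


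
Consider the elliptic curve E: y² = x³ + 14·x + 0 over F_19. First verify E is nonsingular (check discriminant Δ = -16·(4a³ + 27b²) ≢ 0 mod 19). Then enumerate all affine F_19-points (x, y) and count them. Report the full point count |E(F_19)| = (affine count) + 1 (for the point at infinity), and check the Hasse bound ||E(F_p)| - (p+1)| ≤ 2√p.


Affine points = {(0, 0), (2, 6), (2, 13), (4, 5), (4, 14), (5, 9), (5, 10), (7, 2), (7, 17), (8, 4), (8, 15), (9, 0), (10, 0), (13, 2), (13, 17), (16, 8), (16, 11), (18, 2), (18, 17)}; affine count = 19; |E(F_19)| = 20.

Discriminant check: Δ ∝ 4a³ + 27b² = 4·14³ + 27·0² = 4·2744 + 27·0 ≡ 13 (mod 19). Nonzero ⇒ E is nonsingular.
For each x ∈ F_19, compute rhs = x³ + 14·x + 0 mod 19, then count y ∈ F_19 with y² ≡ rhs.
  x = 0: rhs = 0, matching y values: 0 (1 points).
  x = 1: rhs = 15, matching y values: none (0 points).
  x = 2: rhs = 17, matching y values: 6, 13 (2 points).
  x = 3: rhs = 12, matching y values: none (0 points).
  x = 4: rhs = 6, matching y values: 5, 14 (2 points).
  x = 5: rhs = 5, matching y values: 9, 10 (2 points).
  x = 6: rhs = 15, matching y values: none (0 points).
  x = 7: rhs = 4, matching y values: 2, 17 (2 points).
  x = 8: rhs = 16, matching y values: 4, 15 (2 points).
  x = 9: rhs = 0, matching y values: 0 (1 points).
  x = 10: rhs = 0, matching y values: 0 (1 points).
  x = 11: rhs = 3, matching y values: none (0 points).
  x = 12: rhs = 15, matching y values: none (0 points).
  x = 13: rhs = 4, matching y values: 2, 17 (2 points).
  x = 14: rhs = 14, matching y values: none (0 points).
  x = 15: rhs = 13, matching y values: none (0 points).
  x = 16: rhs = 7, matching y values: 8, 11 (2 points).
  x = 17: rhs = 2, matching y values: none (0 points).
  x = 18: rhs = 4, matching y values: 2, 17 (2 points).
Total affine count: 19.
Full point count |E(F_19)| = 19 + 1 = 20.
Hasse bound: |20 − (19+1)| = |0| = 0 ≤ 2√19 ≈ 8.7178 ✓.


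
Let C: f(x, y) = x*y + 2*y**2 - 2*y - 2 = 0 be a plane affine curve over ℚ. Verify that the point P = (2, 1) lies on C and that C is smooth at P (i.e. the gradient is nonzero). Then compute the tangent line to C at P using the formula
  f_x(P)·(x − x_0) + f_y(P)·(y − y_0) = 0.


Tangent line at P: x + 4*y - 6 = 0.

Step 1: f(2, 1) = 0, so P lies on C.
Step 2: partial derivatives
  f_x(x, y) = y, f_y(x, y) = x + 4*y - 2.
  f_x(P) = 1, f_y(P) = 4 (gradient nonzero, so P is smooth).
Step 3: tangent line at P: 1·(x − 2) + 4·(y − 1) = 0.
Expanding: x + 4*y - 6 = 0.


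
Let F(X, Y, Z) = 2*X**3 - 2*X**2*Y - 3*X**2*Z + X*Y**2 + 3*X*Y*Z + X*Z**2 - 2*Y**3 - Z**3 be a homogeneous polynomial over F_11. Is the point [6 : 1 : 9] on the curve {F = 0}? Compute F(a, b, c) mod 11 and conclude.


F(6,1,9) ≡ 4 (mod 11); P is NOT on the curve.

Evaluate F(6, 1, 9) term-by-term (mod 11).
  2*X**3 ↦ 2·216·1·1 = 432
  -2*X**2*Y ↦ -2·36·1·1 = -72
  -3*X**2*Z ↦ -3·36·1·9 = -972
  X*Y**2 ↦ 1·6·1·1 = 6
  3*X*Y*Z ↦ 3·6·1·9 = 162
  X*Z**2 ↦ 1·6·1·81 = 486
  -2*Y**3 ↦ -2·1·1·1 = -2
  -Z**3 ↦ -1·1·1·729 = -729
Sum: F(6, 1, 9) = (432) + (-72) + (-972) + (6) + (162) + (486) + (-2) + (-729) = -689.
Reducing mod 11: -689 ≡ 4 (mod 11).
Since F(a, b, c) ≡ 4 ≠ 0 (mod 11), P does NOT lie on the curve.


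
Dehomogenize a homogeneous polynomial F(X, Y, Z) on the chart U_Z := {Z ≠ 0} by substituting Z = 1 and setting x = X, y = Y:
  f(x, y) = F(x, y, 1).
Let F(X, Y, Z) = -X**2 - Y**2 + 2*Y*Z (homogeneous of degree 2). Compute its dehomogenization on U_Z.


f(x, y) = -x**2 - y**2 + 2*y

On U_Z we set Z = 1. Each monomial c·X^i·Y^j·Z^k in F becomes c·x^i·y^j·1^k = c·x^i·y^j.
Substituting Z = 1: F(X, Y, 1) = -x**2 - y**2 + 2*y.
Note: deg(f) ≤ deg(F) = 2; strict inequality happens when F is divisible by Z (lost terms).


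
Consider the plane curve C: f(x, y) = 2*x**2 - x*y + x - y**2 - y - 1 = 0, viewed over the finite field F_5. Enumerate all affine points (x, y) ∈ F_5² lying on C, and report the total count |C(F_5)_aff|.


Affine F_5-points: {(2, 1), (3, 0), (3, 1), (4, 0)}; count = 4.

For each of the 25 pairs (x, y) ∈ F_5², evaluate f(x, y) mod 5. Record the zeros.
  x = 0: [0↦4, 1↦2, 2↦3, 3↦2, 4↦4]  zeros at y ∈ ∅
  x = 1: [0↦2, 1↦4, 2↦4, 3↦2, 4↦3]  zeros at y ∈ ∅
  x = 2: [0↦4, 1↦0, 2↦4, 3↦1, 4↦1]  zeros at y ∈ {1}
  x = 3: [0↦0, 1↦0, 2↦3, 3↦4, 4↦3]  zeros at y ∈ {0, 1}
  x = 4: [0↦0, 1↦4, 2↦1, 3↦1, 4↦4]  zeros at y ∈ {0}
Collecting zeros: affine points = {(2, 1), (3, 0), (3, 1), (4, 0)}.
Total count |C(F_5)_aff| = 4.


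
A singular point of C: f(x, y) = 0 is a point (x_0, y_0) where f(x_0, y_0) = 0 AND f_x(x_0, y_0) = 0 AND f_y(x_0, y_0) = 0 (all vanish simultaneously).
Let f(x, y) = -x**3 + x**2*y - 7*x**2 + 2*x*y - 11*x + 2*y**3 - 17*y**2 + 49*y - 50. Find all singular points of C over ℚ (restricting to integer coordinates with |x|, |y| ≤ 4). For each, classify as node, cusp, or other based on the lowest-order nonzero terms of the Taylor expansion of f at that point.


Singular points: {(-1, 3)}; classification: node.

Compute partial derivatives:
  f_x = -3*x**2 + 2*x*y - 14*x + 2*y - 11.
  f_y = x**2 + 2*x + 6*y**2 - 34*y + 49.
Scan x_0 ∈ {−4, ..., 4}. For each x_0, f_y(x_0, y) is a polynomial in y; find its integer roots y ∈ {−4, ..., 4}, then test f_x and f at those candidates.
  x = -4: f_y(-4, y) = 6*y**2 - 34*y + 57; no integer root y with |y| ≤ 4.
  x = -3: f_y(-3, y) = 6*y**2 - 34*y + 52; no integer root y with |y| ≤ 4.
  x = -2: f_y(-2, y) = 6*y**2 - 34*y + 49; no integer root y with |y| ≤ 4.
  x = -1: f_y(-1, y) = 6*y**2 - 34*y + 48; vanishes at y ∈ {3}. (-1, 3): f_x = 0, f = 0 — SINGULAR.
  x = 0: f_y(0, y) = 6*y**2 - 34*y + 49; no integer root y with |y| ≤ 4.
  x = 1: f_y(1, y) = 6*y**2 - 34*y + 52; no integer root y with |y| ≤ 4.
  x = 2: f_y(2, y) = 6*y**2 - 34*y + 57; no integer root y with |y| ≤ 4.
  x = 3: f_y(3, y) = 6*y**2 - 34*y + 64; no integer root y with |y| ≤ 4.
  x = 4: f_y(4, y) = 6*y**2 - 34*y + 73; no integer root y with |y| ≤ 4.
Only singular point on the grid: (-1, 3).
Classify: substitute x = -1 + u, y = 3 + v and expand: f = -u**3 + u**2*v - u**2 + 2*v**3 + v**2.
No constant or linear terms (consistent with a singular point). Quadratic part: -u**2 + v**2. Cubic part: -u**3 + u**2*v + 2*v**3.
The quadratic part v**2 - u**2 = (v − u)(v + u) splits into two distinct linear factors, so there are two distinct tangent lines y − 3 = ±(x − -1) — this is a node (ordinary double point).
Classification: node.


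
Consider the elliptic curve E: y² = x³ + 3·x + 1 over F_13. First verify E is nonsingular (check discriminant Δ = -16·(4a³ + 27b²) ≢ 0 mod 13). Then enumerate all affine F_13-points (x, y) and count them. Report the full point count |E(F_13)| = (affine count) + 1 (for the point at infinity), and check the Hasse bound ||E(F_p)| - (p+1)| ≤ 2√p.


Affine points = {(0, 1), (0, 12), (4, 5), (4, 8), (6, 1), (6, 12), (7, 1), (7, 12), (8, 2), (8, 11), (9, 4), (9, 9), (10, 2), (10, 11), (11, 0), (12, 6), (12, 7)}; affine count = 17; |E(F_13)| = 18.

Discriminant check: Δ ∝ 4a³ + 27b² = 4·3³ + 27·1² = 4·27 + 27·1 ≡ 5 (mod 13). Nonzero ⇒ E is nonsingular.
For each x ∈ F_13, compute rhs = x³ + 3·x + 1 mod 13, then count y ∈ F_13 with y² ≡ rhs.
  x = 0: rhs = 1, matching y values: 1, 12 (2 points).
  x = 1: rhs = 5, matching y values: none (0 points).
  x = 2: rhs = 2, matching y values: none (0 points).
  x = 3: rhs = 11, matching y values: none (0 points).
  x = 4: rhs = 12, matching y values: 5, 8 (2 points).
  x = 5: rhs = 11, matching y values: none (0 points).
  x = 6: rhs = 1, matching y values: 1, 12 (2 points).
  x = 7: rhs = 1, matching y values: 1, 12 (2 points).
  x = 8: rhs = 4, matching y values: 2, 11 (2 points).
  x = 9: rhs = 3, matching y values: 4, 9 (2 points).
  x = 10: rhs = 4, matching y values: 2, 11 (2 points).
  x = 11: rhs = 0, matching y values: 0 (1 points).
  x = 12: rhs = 10, matching y values: 6, 7 (2 points).
Total affine count: 17.
Full point count |E(F_13)| = 17 + 1 = 18.
Hasse bound: |18 − (13+1)| = |4| = 4 ≤ 2√13 ≈ 7.2111 ✓.


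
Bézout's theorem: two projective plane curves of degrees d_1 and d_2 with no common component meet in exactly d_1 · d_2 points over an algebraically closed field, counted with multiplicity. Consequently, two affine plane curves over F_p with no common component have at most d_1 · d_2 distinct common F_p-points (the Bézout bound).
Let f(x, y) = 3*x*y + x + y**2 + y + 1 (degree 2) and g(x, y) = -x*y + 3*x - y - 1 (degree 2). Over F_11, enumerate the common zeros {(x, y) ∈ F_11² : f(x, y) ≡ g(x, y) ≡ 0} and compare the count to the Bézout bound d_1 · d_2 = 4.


Common zeros: {(6, 4)}; count = 1; Bézout bound = 4.

deg(f) = 2, deg(g) = 2, so Bézout bound = 4.
Scan x ∈ F_11. For each x, list the y ∈ F_11 with f(x, y) ≡ 0 and those with g(x, y) ≡ 0 (mod 11); the common zeros in that column are the intersection.
  x = 0: f ≡ 0 at y ∈ ∅; g ≡ 0 at y ∈ {10}; common: ∅.
  x = 1: f ≡ 0 at y ∈ ∅; g ≡ 0 at y ∈ {1}; common: ∅.
  x = 2: f ≡ 0 at y ∈ {1, 3}; g ≡ 0 at y ∈ {9}; common: ∅.
  x = 3: f ≡ 0 at y ∈ ∅; g ≡ 0 at y ∈ {2}; common: ∅.
  x = 4: f ≡ 0 at y ∈ ∅; g ≡ 0 at y ∈ {0}; common: ∅.
  x = 5: f ≡ 0 at y ∈ {8, 9}; g ≡ 0 at y ∈ {6}; common: ∅.
  x = 6: f ≡ 0 at y ∈ {4, 10}; g ≡ 0 at y ∈ {4}; common: {4}.
  x = 7: f ≡ 0 at y ∈ {5, 6}; g ≡ 0 at y ∈ {8}; common: ∅.
  x = 8: f ≡ 0 at y ∈ ∅; g ≡ 0 at y ∈ {5}; common: ∅.
  x = 9: f ≡ 0 at y ∈ ∅; g ≡ 0 at y ∈ {7}; common: ∅.
  x = 10: f ≡ 0 at y ∈ {0, 2}; g ≡ 0 at y ∈ ∅; common: ∅.
Collecting: common zeros = {(6, 4)}, so the count is 1.
Comparison with the Bézout bound: 1 ≤ 4 = deg(f)·deg(g), as expected for curves with no common component (the affine F_11-count falls short of the bound because intersections may lie at infinity, over extension fields, or carry multiplicity).


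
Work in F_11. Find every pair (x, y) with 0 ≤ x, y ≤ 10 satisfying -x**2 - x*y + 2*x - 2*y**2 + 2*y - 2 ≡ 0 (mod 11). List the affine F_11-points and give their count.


Affine F_11-points: {(1, 8), (1, 9), (3, 7), (3, 9), (4, 2), (4, 8), (5, 1), (5, 3), (7, 1), (7, 2)}; count = 10.

For each of the 121 pairs (x, y) ∈ F_11², evaluate f(x, y) mod 11. Record the zeros.
  x = 0: [0↦9, 1↦9, 2↦5, 3↦8, 4↦7, 5↦2, 6↦4, 7↦2, 8↦7, 9↦8, 10↦5]  zeros at y ∈ ∅
  x = 1: [0↦10, 1↦9, 2↦4, 3↦6, 4↦4, 5↦9, 6↦10, 7↦7, 8↦0, 9↦0, 10↦7]  zeros at y ∈ {8, 9}
  x = 2: [0↦9, 1↦7, 2↦1, 3↦2, 4↦10, 5↦3, 6↦3, 7↦10, 8↦2, 9↦1, 10↦7]  zeros at y ∈ ∅
  x = 3: [0↦6, 1↦3, 2↦7, 3↦7, 4↦3, 5↦6, 6↦5, 7↦0, 8↦2, 9↦0, 10↦5]  zeros at y ∈ {7, 9}
  x = 4: [0↦1, 1↦8, 2↦0, 3↦10, 4↦5, 5↦7, 6↦5, 7↦10, 8↦0, 9↦8, 10↦1]  zeros at y ∈ {2, 8}
  x = 5: [0↦5, 1↦0, 2↦2, 3↦0, 4↦5, 5↦6, 6↦3, 7↦7, 8↦7, 9↦3, 10↦6]  zeros at y ∈ {1, 3}
  x = 6: [0↦7, 1↦1, 2↦2, 3↦10, 4↦3, 5↦3, 6↦10, 7↦2, 8↦1, 9↦7, 10↦9]  zeros at y ∈ ∅
  x = 7: [0↦7, 1↦0, 2↦0, 3↦7, 4↦10, 5↦9, 6↦4, 7↦6, 8↦4, 9↦9, 10↦10]  zeros at y ∈ {1, 2}
  x = 8: [0↦5, 1↦8, 2↦7, 3↦2, 4↦4, 5↦2, 6↦7, 7↦8, 8↦5, 9↦9, 10↦9]  zeros at y ∈ ∅
  x = 9: [0↦1, 1↦3, 2↦1, 3↦6, 4↦7, 5↦4, 6↦8, 7↦8, 8↦4, 9↦7, 10↦6]  zeros at y ∈ ∅
  x = 10: [0↦6, 1↦7, 2↦4, 3↦8, 4↦8, 5↦4, 6↦7, 7↦6, 8↦1, 9↦3, 10↦1]  zeros at y ∈ ∅
Collecting zeros: affine points = {(1, 8), (1, 9), (3, 7), (3, 9), (4, 2), (4, 8), (5, 1), (5, 3), (7, 1), (7, 2)}.
Total count |C(F_11)_aff| = 10.


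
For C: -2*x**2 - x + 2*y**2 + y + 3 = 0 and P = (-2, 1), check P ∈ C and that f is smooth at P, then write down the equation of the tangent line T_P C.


Tangent line at P: 7*x + 5*y + 9 = 0.

Step 1: f(-2, 1) = 0, so P lies on C.
Step 2: partial derivatives
  f_x(x, y) = -4*x - 1, f_y(x, y) = 4*y + 1.
  f_x(P) = 7, f_y(P) = 5 (gradient nonzero, so P is smooth).
Step 3: tangent line at P: 7·(x − -2) + 5·(y − 1) = 0.
Expanding: 7*x + 5*y + 9 = 0.


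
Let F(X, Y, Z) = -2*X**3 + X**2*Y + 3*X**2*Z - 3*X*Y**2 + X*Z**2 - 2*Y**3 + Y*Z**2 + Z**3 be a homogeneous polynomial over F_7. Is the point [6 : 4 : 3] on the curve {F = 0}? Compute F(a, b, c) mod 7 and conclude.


F(6,4,3) ≡ 3 (mod 7); P is NOT on the curve.

Evaluate F(6, 4, 3) term-by-term (mod 7).
  -2*X**3 ↦ -2·216·1·1 = -432
  X**2*Y ↦ 1·36·4·1 = 144
  3*X**2*Z ↦ 3·36·1·3 = 324
  -3*X*Y**2 ↦ -3·6·16·1 = -288
  X*Z**2 ↦ 1·6·1·9 = 54
  -2*Y**3 ↦ -2·1·64·1 = -128
  Y*Z**2 ↦ 1·1·4·9 = 36
  Z**3 ↦ 1·1·1·27 = 27
Sum: F(6, 4, 3) = (-432) + (144) + (324) + (-288) + (54) + (-128) + (36) + (27) = -263.
Reducing mod 7: -263 ≡ 3 (mod 7).
Since F(a, b, c) ≡ 3 ≠ 0 (mod 7), P does NOT lie on the curve.
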